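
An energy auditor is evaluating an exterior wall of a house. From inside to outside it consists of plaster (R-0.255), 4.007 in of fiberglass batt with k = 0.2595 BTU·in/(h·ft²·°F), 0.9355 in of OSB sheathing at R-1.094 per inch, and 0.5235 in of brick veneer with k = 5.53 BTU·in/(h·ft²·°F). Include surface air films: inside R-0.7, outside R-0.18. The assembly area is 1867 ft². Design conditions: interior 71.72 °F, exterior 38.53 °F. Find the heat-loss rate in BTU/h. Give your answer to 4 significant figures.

3502 BTU/h

4.007/0.2595 = 15.441
0.9355 × 1.094 = 1.0234
0.5235/5.53 = 0.094665
R_total = 0.7 + 0.255 + 15.441 + 1.0234 + 0.094665 + 0.18 = 17.694 ft²·°F·h/BTU
Q = A·ΔT/R = 1867 × (71.72 − 38.53) / 17.694 = 3502 BTU/h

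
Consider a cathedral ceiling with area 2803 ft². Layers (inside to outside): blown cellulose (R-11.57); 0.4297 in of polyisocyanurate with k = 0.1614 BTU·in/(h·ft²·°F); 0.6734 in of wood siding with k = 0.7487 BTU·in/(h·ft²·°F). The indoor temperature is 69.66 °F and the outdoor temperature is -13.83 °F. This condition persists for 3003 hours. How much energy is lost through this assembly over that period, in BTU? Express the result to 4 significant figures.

46440000 BTU

0.4297/0.1614 = 2.6623
0.6734/0.7487 = 0.89943
R_total = 11.57 + 2.6623 + 0.89943 = 15.132 ft²·°F·h/BTU
Q = 2803 × (69.66 − (-13.83)) / 15.132 = 15466 BTU/h
E = 15466 × 3003 = 46443000 BTU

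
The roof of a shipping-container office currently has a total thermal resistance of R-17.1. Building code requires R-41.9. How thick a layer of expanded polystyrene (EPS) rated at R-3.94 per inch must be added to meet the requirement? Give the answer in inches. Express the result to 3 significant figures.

6.29 in

ΔR = 41.9 − 17.1 = 24.8 ft²·°F·h/BTU
L = ΔR / (R/in) = 24.8/3.94 = 6.294 in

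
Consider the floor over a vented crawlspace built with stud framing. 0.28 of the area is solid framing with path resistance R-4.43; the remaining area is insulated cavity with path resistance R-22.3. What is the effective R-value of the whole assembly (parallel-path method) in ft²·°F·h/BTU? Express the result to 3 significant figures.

U_eff = 0.72/22.3 + 0.28/4.43 = 0.03229 + 0.06321 = 0.09549
R_eff = 1/U_eff = 10.47 ft²·°F·h/BTU

10.5 ft²·°F·h/BTU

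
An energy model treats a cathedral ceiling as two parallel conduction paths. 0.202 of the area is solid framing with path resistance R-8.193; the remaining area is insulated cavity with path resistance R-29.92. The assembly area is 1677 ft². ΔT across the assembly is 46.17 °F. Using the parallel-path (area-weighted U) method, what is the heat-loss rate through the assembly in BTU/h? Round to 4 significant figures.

U_eff = 0.798/29.92 + 0.202/8.193 = 0.026671 + 0.024655 = 0.051326
R_eff = 1/U_eff = 19.483 ft²·°F·h/BTU
Q = 1677 × 46.17 / 19.483 = 3974 BTU/h

3974 BTU/h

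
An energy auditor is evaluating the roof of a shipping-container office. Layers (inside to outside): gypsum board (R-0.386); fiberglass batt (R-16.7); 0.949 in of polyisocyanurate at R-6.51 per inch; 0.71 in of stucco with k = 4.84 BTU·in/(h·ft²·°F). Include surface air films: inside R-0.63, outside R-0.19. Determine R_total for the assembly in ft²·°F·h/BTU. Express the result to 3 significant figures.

24.2 ft²·°F·h/BTU

0.949 × 6.51 = 6.178
0.71/4.84 = 0.1467
R_total = 0.63 + 0.386 + 16.7 + 6.178 + 0.1467 + 0.19 = 24.23 ft²·°F·h/BTU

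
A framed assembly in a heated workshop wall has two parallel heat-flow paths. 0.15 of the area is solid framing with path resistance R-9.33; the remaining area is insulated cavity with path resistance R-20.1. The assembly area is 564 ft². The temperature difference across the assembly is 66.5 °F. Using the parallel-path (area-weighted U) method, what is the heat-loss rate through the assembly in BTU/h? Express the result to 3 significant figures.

U_eff = 0.85/20.1 + 0.15/9.33 = 0.04229 + 0.01608 = 0.05837
R_eff = 1/U_eff = 17.13 ft²·°F·h/BTU
Q = 564 × 66.5 / 17.13 = 2189 BTU/h

2190 BTU/h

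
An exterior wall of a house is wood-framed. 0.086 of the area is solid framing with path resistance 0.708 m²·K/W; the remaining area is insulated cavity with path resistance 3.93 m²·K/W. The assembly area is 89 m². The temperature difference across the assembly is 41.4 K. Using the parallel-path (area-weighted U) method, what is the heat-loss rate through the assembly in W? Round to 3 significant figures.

1300 W

U_eff = 0.914/3.93 + 0.086/0.708 = 0.2326 + 0.1215 = 0.354
R_eff = 1/U_eff = 2.825 m²·K/W
Q = 89 × 41.4 / 2.825 = 1304 W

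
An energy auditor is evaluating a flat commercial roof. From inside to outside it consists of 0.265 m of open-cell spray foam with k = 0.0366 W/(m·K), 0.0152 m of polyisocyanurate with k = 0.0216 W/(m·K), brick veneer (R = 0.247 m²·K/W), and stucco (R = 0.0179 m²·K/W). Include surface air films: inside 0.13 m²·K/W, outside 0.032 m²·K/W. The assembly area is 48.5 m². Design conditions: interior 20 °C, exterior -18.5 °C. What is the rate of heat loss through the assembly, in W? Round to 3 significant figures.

0.265/0.0366 = 7.24
0.0152/0.0216 = 0.7037
R_total = 0.13 + 7.24 + 0.7037 + 0.247 + 0.0179 + 0.032 = 8.371 m²·K/W
Q = A·ΔT/R = 48.5 × (20 − (-18.5)) / 8.371 = 223.1 W

223 W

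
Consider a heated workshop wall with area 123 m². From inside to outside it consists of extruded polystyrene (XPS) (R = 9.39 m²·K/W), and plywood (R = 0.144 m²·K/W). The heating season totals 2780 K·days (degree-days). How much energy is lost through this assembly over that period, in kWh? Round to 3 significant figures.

R_total = 9.39 + 0.144 = 9.534 m²·K/W
E = A × HDD × 24 / R / 1000 = 123 × 2780 × 24 / 9.534 / 1000 = 860.8 kWh

861 kWh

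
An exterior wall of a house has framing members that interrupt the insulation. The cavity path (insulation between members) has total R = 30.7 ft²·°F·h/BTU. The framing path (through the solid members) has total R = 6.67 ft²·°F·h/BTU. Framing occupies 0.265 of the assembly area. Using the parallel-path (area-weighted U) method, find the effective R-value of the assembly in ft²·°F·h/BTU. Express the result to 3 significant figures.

15.7 ft²·°F·h/BTU

U_eff = 0.735/30.7 + 0.265/6.67 = 0.02394 + 0.03973 = 0.06367
R_eff = 1/U_eff = 15.71 ft²·°F·h/BTU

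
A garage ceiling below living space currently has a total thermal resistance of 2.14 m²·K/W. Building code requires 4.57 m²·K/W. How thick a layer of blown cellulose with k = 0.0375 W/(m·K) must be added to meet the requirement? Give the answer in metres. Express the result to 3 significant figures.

ΔR = 4.57 − 2.14 = 2.43 m²·K/W
L = ΔR × k = 2.43 × 0.0375 = 0.09112 m

0.0911 m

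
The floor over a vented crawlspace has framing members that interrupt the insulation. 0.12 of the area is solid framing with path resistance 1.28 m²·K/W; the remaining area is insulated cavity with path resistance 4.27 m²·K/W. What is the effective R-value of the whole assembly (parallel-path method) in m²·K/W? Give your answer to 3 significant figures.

U_eff = 0.88/4.27 + 0.12/1.28 = 0.2061 + 0.09375 = 0.2998
R_eff = 1/U_eff = 3.335 m²·K/W

3.34 m²·K/W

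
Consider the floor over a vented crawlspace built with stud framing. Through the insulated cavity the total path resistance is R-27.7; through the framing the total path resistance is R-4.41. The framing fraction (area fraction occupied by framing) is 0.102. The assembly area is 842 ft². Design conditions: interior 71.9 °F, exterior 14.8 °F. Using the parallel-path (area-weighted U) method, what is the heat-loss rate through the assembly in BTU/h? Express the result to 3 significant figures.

U_eff = 0.898/27.7 + 0.102/4.41 = 0.03242 + 0.02313 = 0.05555
R_eff = 1/U_eff = 18 ft²·°F·h/BTU
Q = 842 × (71.9 − 14.8) / 18 = 2671 BTU/h

2670 BTU/h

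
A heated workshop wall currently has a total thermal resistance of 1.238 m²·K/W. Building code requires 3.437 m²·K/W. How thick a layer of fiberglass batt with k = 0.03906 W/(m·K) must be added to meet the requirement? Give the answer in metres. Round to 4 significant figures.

0.08589 m

ΔR = 3.437 − 1.238 = 2.199 m²·K/W
L = ΔR × k = 2.199 × 0.03906 = 0.085893 m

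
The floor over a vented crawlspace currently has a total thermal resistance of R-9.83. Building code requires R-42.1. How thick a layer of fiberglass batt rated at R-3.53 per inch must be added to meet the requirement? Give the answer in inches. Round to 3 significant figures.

ΔR = 42.1 − 9.83 = 32.27 ft²·°F·h/BTU
L = ΔR / (R/in) = 32.27/3.53 = 9.142 in

9.14 in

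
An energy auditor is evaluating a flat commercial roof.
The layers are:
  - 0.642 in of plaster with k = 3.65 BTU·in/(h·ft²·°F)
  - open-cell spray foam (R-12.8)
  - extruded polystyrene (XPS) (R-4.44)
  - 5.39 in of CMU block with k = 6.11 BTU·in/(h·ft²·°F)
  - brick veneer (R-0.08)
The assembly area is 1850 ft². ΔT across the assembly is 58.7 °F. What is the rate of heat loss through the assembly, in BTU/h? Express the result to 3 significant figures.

5910 BTU/h

0.642/3.65 = 0.1759
5.39/6.11 = 0.8822
R_total = 0.1759 + 12.8 + 4.44 + 0.8822 + 0.08 = 18.38 ft²·°F·h/BTU
Q = A·ΔT/R = 1850 × 58.7 / 18.38 = 5909 BTU/h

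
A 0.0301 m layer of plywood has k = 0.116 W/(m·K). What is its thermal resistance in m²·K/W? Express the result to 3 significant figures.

0.259 m²·K/W

R = L/k = 0.0301/0.116 = 0.2595 m²·K/W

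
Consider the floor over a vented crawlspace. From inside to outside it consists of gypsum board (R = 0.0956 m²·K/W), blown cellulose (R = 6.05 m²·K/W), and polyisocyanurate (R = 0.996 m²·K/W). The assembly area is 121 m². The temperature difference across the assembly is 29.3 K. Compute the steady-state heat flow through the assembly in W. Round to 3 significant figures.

496 W

R_total = 0.0956 + 6.05 + 0.996 = 7.142 m²·K/W
Q = A·ΔT/R = 121 × 29.3 / 7.142 = 496.4 W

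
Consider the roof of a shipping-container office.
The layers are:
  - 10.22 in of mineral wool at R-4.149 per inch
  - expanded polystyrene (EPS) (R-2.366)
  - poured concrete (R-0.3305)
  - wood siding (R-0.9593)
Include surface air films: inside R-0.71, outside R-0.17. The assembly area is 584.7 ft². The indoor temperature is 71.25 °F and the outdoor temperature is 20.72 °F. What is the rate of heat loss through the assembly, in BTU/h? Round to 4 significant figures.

629.4 BTU/h

10.22 × 4.149 = 42.403
R_total = 0.71 + 42.403 + 2.366 + 0.3305 + 0.9593 + 0.17 = 46.939 ft²·°F·h/BTU
Q = A·ΔT/R = 584.7 × (71.25 − 20.72) / 46.939 = 629.44 BTU/h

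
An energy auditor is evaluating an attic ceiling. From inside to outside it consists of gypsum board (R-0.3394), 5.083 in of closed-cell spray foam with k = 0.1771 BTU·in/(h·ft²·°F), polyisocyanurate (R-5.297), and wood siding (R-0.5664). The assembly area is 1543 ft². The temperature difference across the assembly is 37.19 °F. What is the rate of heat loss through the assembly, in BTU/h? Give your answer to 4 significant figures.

5.083/0.1771 = 28.701
R_total = 0.3394 + 28.701 + 5.297 + 0.5664 = 34.904 ft²·°F·h/BTU
Q = A·ΔT/R = 1543 × 37.19 / 34.904 = 1644.1 BTU/h

1644 BTU/h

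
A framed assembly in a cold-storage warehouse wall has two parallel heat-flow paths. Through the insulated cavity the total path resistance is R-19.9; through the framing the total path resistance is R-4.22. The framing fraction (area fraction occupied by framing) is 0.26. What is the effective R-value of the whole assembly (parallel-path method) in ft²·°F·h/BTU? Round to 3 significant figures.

10.1 ft²·°F·h/BTU

U_eff = 0.74/19.9 + 0.26/4.22 = 0.03719 + 0.06161 = 0.0988
R_eff = 1/U_eff = 10.12 ft²·°F·h/BTU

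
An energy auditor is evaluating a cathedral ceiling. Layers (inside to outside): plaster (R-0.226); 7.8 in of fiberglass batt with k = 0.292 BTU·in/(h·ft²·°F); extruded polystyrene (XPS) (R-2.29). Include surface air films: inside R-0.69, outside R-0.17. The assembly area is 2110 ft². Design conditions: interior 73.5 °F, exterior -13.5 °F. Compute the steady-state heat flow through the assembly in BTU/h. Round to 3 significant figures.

7.8/0.292 = 26.71
R_total = 0.69 + 0.226 + 26.71 + 2.29 + 0.17 = 30.09 ft²·°F·h/BTU
Q = A·ΔT/R = 2110 × (73.5 − (-13.5)) / 30.09 = 6101 BTU/h

6100 BTU/h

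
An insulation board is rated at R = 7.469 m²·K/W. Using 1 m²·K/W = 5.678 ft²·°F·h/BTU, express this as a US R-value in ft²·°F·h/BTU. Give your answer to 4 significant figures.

R_US = 7.469 × 5.678 = 42.409

42.41 ft²·°F·h/BTU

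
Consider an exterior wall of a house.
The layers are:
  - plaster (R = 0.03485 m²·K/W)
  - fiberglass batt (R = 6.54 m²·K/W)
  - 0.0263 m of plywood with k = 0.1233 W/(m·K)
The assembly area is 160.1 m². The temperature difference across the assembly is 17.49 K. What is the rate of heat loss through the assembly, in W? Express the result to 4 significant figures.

0.0263/0.1233 = 0.2133
R_total = 0.03485 + 6.54 + 0.2133 = 6.7882 m²·K/W
Q = A·ΔT/R = 160.1 × 17.49 / 6.7882 = 412.51 W

412.5 W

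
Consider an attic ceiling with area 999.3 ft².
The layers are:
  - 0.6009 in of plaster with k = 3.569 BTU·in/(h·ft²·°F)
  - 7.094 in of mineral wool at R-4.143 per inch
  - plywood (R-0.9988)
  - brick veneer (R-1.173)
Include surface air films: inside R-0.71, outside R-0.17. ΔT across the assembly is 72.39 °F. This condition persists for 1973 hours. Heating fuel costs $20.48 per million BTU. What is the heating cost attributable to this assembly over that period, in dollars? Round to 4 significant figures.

0.6009/3.569 = 0.16837
7.094 × 4.143 = 29.39
R_total = 0.71 + 0.16837 + 29.39 + 0.9988 + 1.173 + 0.17 = 32.611 ft²·°F·h/BTU
Q = 999.3 × 72.39 / 32.611 = 2218.3 BTU/h
E = 2218.3 × 1973 = 4376700 BTU
Cost = 4376700/10⁶ × 20.48 = $89.634

89.63 dollars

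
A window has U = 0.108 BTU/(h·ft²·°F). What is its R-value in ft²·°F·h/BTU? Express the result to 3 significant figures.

9.26 ft²·°F·h/BTU

R = 1/U = 1/0.108 = 9.259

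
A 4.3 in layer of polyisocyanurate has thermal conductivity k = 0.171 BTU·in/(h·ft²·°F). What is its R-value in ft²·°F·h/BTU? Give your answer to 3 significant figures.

R = L/k = 4.3/0.171 = 25.15 ft²·°F·h/BTU

25.1 ft²·°F·h/BTU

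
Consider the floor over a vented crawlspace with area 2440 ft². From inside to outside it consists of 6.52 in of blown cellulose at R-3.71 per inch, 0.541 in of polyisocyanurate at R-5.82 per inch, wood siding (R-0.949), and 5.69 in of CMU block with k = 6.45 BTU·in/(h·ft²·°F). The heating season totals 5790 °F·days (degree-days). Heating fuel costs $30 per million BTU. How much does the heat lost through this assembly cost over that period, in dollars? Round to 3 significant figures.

6.52 × 3.71 = 24.19
0.541 × 5.82 = 3.149
5.69/6.45 = 0.8822
R_total = 24.19 + 3.149 + 0.949 + 0.8822 = 29.17 ft²·°F·h/BTU
E = A × HDD × 24 / R = 2440 × 5790 × 24 / 29.17 = 11620000 BTU
Cost = 11620000/10⁶ × 30 = $348.7

349 dollars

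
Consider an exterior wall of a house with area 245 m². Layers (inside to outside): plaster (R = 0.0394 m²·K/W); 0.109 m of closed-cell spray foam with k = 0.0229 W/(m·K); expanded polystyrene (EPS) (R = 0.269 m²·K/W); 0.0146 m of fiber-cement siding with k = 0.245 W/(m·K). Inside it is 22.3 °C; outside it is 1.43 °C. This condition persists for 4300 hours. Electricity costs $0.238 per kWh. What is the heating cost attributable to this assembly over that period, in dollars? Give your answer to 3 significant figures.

0.109/0.0229 = 4.76
0.0146/0.245 = 0.05959
R_total = 0.0394 + 4.76 + 0.269 + 0.05959 = 5.128 m²·K/W
Q = 245 × (22.3 − 1.43) / 5.128 = 997.1 W
E = 997.1 W × 4300 h / 1000 = 4288 kWh
Cost = 4288 × 0.238 = $1020

1020 dollars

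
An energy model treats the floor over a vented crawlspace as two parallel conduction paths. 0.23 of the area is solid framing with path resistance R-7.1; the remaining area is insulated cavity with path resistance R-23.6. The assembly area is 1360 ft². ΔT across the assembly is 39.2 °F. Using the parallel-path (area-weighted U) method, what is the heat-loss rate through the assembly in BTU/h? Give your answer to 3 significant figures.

3470 BTU/h

U_eff = 0.77/23.6 + 0.23/7.1 = 0.03263 + 0.03239 = 0.06502
R_eff = 1/U_eff = 15.38 ft²·°F·h/BTU
Q = 1360 × 39.2 / 15.38 = 3466 BTU/h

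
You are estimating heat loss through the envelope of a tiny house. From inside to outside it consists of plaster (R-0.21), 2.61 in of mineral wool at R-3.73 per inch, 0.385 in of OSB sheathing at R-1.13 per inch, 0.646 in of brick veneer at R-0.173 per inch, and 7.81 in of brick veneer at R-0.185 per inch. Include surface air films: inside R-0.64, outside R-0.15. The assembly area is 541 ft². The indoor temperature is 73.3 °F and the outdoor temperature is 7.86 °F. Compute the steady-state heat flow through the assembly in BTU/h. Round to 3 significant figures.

2780 BTU/h

2.61 × 3.73 = 9.735
0.385 × 1.13 = 0.435
0.646 × 0.173 = 0.1118
7.81 × 0.185 = 1.445
R_total = 0.64 + 0.21 + 9.735 + 0.435 + 0.1118 + 1.445 + 0.15 = 12.73 ft²·°F·h/BTU
Q = A·ΔT/R = 541 × (73.3 − 7.86) / 12.73 = 2782 BTU/h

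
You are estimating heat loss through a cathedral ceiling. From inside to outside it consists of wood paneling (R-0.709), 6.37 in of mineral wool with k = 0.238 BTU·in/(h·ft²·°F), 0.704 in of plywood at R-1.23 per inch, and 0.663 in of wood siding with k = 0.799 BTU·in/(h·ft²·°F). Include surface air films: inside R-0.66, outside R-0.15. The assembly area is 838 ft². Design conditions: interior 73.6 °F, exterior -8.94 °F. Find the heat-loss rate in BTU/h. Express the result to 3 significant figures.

6.37/0.238 = 26.76
0.704 × 1.23 = 0.8659
0.663/0.799 = 0.8298
R_total = 0.66 + 0.709 + 26.76 + 0.8659 + 0.8298 + 0.15 = 29.98 ft²·°F·h/BTU
Q = A·ΔT/R = 838 × (73.6 − (-8.94)) / 29.98 = 2307 BTU/h

2310 BTU/h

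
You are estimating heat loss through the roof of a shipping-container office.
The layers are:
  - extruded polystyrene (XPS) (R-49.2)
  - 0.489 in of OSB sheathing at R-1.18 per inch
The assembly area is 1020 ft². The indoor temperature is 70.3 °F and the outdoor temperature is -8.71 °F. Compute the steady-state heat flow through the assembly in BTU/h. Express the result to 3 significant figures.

1620 BTU/h

0.489 × 1.18 = 0.577
R_total = 49.2 + 0.577 = 49.78 ft²·°F·h/BTU
Q = A·ΔT/R = 1020 × (70.3 − (-8.71)) / 49.78 = 1619 BTU/h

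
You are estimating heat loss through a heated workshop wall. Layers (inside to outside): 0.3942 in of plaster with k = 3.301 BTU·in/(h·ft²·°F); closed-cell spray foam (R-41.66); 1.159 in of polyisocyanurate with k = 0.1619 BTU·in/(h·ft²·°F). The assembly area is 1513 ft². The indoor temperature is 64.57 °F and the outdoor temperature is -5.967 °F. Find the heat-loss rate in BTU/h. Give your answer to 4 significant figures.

0.3942/3.301 = 0.11942
1.159/0.1619 = 7.1587
R_total = 0.11942 + 41.66 + 7.1587 = 48.938 ft²·°F·h/BTU
Q = A·ΔT/R = 1513 × (64.57 − (-5.967)) / 48.938 = 2180.8 BTU/h

2181 BTU/h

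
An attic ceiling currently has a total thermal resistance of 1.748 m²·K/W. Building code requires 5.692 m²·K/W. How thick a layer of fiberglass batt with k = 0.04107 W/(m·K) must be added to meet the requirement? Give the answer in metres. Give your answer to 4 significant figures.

0.1620 m

ΔR = 5.692 − 1.748 = 3.944 m²·K/W
L = ΔR × k = 3.944 × 0.04107 = 0.16198 m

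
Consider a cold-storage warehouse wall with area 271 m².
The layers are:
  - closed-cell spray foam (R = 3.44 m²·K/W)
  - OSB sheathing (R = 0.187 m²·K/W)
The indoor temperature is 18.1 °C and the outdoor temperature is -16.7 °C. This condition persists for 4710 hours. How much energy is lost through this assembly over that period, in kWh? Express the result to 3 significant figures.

R_total = 3.44 + 0.187 = 3.627 m²·K/W
Q = 271 × (18.1 − (-16.7)) / 3.627 = 2600 W
E = 2600 W × 4710 h / 1000 = 12250 kWh

12200 kWh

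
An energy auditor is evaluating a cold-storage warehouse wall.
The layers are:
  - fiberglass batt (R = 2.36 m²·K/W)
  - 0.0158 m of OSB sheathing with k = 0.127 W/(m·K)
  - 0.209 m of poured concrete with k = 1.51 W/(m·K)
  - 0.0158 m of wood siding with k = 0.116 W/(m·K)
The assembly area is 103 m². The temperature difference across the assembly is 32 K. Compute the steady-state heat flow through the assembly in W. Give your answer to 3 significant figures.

1190 W

0.0158/0.127 = 0.1244
0.209/1.51 = 0.1384
0.0158/0.116 = 0.1362
R_total = 2.36 + 0.1244 + 0.1384 + 0.1362 = 2.759 m²·K/W
Q = A·ΔT/R = 103 × 32 / 2.759 = 1195 W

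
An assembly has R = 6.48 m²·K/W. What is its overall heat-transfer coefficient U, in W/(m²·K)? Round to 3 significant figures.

U = 1/R = 1/6.48 = 0.1543

0.154 W/(m²·K)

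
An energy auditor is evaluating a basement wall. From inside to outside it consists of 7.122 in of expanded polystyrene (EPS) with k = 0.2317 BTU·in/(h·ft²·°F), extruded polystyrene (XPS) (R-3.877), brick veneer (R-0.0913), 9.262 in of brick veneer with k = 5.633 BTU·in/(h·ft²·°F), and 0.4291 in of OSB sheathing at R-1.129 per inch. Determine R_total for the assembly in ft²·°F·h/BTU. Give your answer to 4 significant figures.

36.84 ft²·°F·h/BTU

7.122/0.2317 = 30.738
9.262/5.633 = 1.6442
0.4291 × 1.129 = 0.48445
R_total = 30.738 + 3.877 + 0.0913 + 1.6442 + 0.48445 = 36.835 ft²·°F·h/BTU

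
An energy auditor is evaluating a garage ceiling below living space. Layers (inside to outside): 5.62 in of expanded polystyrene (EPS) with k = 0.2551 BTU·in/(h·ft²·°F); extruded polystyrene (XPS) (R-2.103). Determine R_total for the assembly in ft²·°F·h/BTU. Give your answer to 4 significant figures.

24.13 ft²·°F·h/BTU

5.62/0.2551 = 22.031
R_total = 22.031 + 2.103 = 24.134 ft²·°F·h/BTU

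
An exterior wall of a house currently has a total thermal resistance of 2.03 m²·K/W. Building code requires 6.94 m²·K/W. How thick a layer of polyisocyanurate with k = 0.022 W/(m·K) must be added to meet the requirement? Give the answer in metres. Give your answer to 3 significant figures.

0.108 m

ΔR = 6.94 − 2.03 = 4.91 m²·K/W
L = ΔR × k = 4.91 × 0.022 = 0.108 m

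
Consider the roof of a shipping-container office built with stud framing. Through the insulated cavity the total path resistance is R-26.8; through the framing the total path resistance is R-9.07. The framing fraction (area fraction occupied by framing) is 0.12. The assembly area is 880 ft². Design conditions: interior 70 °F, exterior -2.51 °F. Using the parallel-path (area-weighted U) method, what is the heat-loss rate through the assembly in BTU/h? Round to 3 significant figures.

2940 BTU/h

U_eff = 0.88/26.8 + 0.12/9.07 = 0.03284 + 0.01323 = 0.04607
R_eff = 1/U_eff = 21.71 ft²·°F·h/BTU
Q = 880 × (70 − (-2.51)) / 21.71 = 2939 BTU/h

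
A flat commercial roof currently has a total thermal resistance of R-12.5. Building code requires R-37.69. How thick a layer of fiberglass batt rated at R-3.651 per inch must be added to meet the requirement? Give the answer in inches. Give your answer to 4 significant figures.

ΔR = 37.69 − 12.5 = 25.19 ft²·°F·h/BTU
L = ΔR / (R/in) = 25.19/3.651 = 6.8995 in

6.899 in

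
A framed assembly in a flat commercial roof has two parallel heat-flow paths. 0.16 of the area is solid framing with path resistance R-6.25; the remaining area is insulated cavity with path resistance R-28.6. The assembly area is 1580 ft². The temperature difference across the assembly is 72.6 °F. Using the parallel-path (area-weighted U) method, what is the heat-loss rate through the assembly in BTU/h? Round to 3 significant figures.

6310 BTU/h

U_eff = 0.84/28.6 + 0.16/6.25 = 0.02937 + 0.0256 = 0.05497
R_eff = 1/U_eff = 18.19 ft²·°F·h/BTU
Q = 1580 × 72.6 / 18.19 = 6306 BTU/h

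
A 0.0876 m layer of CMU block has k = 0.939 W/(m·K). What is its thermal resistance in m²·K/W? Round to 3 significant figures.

R = L/k = 0.0876/0.939 = 0.09329 m²·K/W

0.0933 m²·K/W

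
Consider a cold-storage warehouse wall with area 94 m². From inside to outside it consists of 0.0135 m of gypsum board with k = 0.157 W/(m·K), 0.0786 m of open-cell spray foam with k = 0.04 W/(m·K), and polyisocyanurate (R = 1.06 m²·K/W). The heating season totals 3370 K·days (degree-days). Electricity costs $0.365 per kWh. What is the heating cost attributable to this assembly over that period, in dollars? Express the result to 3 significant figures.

0.0135/0.157 = 0.08599
0.0786/0.04 = 1.965
R_total = 0.08599 + 1.965 + 1.06 = 3.111 m²·K/W
E = A × HDD × 24 / R / 1000 = 94 × 3370 × 24 / 3.111 / 1000 = 2444 kWh
Cost = 2444 × 0.365 = $892

892 dollars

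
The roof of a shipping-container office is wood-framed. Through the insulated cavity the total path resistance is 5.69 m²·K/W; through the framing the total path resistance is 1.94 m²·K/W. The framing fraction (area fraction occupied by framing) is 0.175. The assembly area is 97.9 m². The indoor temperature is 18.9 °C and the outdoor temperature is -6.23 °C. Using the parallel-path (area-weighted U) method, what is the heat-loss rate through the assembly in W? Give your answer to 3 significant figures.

579 W

U_eff = 0.825/5.69 + 0.175/1.94 = 0.145 + 0.09021 = 0.2352
R_eff = 1/U_eff = 4.252 m²·K/W
Q = 97.9 × (18.9 − (-6.23)) / 4.252 = 578.6 W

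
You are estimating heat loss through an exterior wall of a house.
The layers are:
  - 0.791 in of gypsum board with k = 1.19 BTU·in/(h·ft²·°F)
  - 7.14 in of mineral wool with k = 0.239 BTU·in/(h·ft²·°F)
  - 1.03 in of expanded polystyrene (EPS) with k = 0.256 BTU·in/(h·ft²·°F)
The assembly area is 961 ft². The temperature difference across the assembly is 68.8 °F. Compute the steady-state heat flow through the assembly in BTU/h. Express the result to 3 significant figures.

0.791/1.19 = 0.6647
7.14/0.239 = 29.87
1.03/0.256 = 4.023
R_total = 0.6647 + 29.87 + 4.023 = 34.56 ft²·°F·h/BTU
Q = A·ΔT/R = 961 × 68.8 / 34.56 = 1913 BTU/h

1910 BTU/h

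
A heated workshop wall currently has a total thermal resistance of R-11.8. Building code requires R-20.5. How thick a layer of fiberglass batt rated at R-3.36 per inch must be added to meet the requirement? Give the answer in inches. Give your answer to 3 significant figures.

2.59 in

ΔR = 20.5 − 11.8 = 8.7 ft²·°F·h/BTU
L = ΔR / (R/in) = 8.7/3.36 = 2.589 in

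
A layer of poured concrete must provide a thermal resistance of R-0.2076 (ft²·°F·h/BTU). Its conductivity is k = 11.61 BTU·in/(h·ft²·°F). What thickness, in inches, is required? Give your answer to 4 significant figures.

2.410 in

L = R × k = 0.2076 × 11.61 = 2.4102 in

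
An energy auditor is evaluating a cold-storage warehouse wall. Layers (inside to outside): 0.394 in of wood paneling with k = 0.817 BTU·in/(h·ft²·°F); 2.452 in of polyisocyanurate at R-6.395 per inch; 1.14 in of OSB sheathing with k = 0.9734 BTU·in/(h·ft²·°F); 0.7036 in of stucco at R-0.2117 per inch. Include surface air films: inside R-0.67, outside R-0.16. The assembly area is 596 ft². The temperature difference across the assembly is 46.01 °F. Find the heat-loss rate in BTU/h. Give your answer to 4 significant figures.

0.394/0.817 = 0.48225
2.452 × 6.395 = 15.681
1.14/0.9734 = 1.1712
0.7036 × 0.2117 = 0.14895
R_total = 0.67 + 0.48225 + 15.681 + 1.1712 + 0.14895 + 0.16 = 18.313 ft²·°F·h/BTU
Q = A·ΔT/R = 596 × 46.01 / 18.313 = 1497.4 BTU/h

1497 BTU/h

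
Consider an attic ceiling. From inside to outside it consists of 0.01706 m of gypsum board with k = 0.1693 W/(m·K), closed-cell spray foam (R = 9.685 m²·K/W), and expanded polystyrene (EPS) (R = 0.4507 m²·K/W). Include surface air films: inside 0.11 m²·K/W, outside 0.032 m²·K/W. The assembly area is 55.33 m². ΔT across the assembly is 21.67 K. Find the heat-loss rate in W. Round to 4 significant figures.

0.01706/0.1693 = 0.10077
R_total = 0.11 + 0.10077 + 9.685 + 0.4507 + 0.032 = 10.378 m²·K/W
Q = A·ΔT/R = 55.33 × 21.67 / 10.378 = 115.53 W

115.5 W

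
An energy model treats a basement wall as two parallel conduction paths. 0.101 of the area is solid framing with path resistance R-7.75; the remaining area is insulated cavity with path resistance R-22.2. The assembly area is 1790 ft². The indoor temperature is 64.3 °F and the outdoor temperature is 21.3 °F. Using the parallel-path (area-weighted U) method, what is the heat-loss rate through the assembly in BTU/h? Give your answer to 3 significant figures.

U_eff = 0.899/22.2 + 0.101/7.75 = 0.0405 + 0.01303 = 0.05353
R_eff = 1/U_eff = 18.68 ft²·°F·h/BTU
Q = 1790 × (64.3 − 21.3) / 18.68 = 4120 BTU/h

4120 BTU/h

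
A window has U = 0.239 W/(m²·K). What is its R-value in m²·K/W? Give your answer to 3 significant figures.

R = 1/U = 1/0.239 = 4.184

4.18 m²·K/W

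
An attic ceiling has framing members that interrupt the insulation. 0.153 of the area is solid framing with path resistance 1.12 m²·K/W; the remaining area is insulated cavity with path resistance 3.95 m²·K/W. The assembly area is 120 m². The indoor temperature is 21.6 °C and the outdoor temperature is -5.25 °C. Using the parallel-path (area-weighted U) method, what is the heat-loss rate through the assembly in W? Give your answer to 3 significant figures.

1130 W

U_eff = 0.847/3.95 + 0.153/1.12 = 0.2144 + 0.1366 = 0.351
R_eff = 1/U_eff = 2.849 m²·K/W
Q = 120 × (21.6 − (-5.25)) / 2.849 = 1131 W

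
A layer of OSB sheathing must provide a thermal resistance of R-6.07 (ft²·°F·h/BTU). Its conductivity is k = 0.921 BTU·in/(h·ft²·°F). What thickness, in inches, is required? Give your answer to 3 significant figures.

L = R × k = 6.07 × 0.921 = 5.59 in

5.59 in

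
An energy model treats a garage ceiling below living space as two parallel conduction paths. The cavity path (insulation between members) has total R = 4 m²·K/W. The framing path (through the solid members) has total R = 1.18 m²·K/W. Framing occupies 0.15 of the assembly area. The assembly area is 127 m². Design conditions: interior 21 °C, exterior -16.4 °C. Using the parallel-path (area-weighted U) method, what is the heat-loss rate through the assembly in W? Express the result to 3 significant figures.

1610 W

U_eff = 0.85/4 + 0.15/1.18 = 0.2125 + 0.1271 = 0.3396
R_eff = 1/U_eff = 2.944 m²·K/W
Q = 127 × (21 − (-16.4)) / 2.944 = 1613 W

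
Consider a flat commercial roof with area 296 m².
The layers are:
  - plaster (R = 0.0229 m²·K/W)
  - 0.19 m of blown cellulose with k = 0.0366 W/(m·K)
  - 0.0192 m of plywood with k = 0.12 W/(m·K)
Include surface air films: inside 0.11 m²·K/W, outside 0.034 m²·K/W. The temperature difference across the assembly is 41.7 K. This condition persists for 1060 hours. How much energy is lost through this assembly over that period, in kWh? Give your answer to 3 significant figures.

0.19/0.0366 = 5.191
0.0192/0.12 = 0.16
R_total = 0.11 + 0.0229 + 5.191 + 0.16 + 0.034 = 5.518 m²·K/W
Q = 296 × 41.7 / 5.518 = 2237 W
E = 2237 W × 1060 h / 1000 = 2371 kWh

2370 kWh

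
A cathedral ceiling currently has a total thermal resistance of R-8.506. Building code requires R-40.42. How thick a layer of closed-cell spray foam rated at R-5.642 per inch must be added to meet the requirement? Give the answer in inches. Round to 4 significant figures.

5.657 in

ΔR = 40.42 − 8.506 = 31.914 ft²·°F·h/BTU
L = ΔR / (R/in) = 31.914/5.642 = 5.6565 in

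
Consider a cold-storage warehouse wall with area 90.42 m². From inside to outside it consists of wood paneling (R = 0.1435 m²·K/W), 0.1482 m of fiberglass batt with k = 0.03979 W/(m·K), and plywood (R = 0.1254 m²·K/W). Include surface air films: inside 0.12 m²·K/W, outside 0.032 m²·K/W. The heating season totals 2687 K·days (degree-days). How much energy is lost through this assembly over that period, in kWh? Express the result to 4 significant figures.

1407 kWh

0.1482/0.03979 = 3.7246
R_total = 0.12 + 0.1435 + 3.7246 + 0.1254 + 0.032 = 4.1455 m²·K/W
E = A × HDD × 24 / R / 1000 = 90.42 × 2687 × 24 / 4.1455 / 1000 = 1406.6 kWh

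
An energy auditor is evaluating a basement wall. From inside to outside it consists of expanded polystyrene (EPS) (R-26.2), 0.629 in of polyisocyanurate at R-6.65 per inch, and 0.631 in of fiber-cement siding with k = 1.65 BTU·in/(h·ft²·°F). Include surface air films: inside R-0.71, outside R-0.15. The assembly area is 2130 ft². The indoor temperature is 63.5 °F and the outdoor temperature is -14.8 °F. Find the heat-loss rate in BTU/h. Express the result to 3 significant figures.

0.629 × 6.65 = 4.183
0.631/1.65 = 0.3824
R_total = 0.71 + 26.2 + 4.183 + 0.3824 + 0.15 = 31.63 ft²·°F·h/BTU
Q = A·ΔT/R = 2130 × (63.5 − (-14.8)) / 31.63 = 5274 BTU/h

5270 BTU/h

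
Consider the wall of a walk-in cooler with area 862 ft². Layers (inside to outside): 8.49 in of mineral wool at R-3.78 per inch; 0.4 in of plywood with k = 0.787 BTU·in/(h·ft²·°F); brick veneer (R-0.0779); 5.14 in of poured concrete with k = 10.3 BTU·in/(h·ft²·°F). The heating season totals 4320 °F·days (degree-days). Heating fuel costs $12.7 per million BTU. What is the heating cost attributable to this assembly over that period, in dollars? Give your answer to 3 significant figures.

8.49 × 3.78 = 32.09
0.4/0.787 = 0.5083
5.14/10.3 = 0.499
R_total = 32.09 + 0.5083 + 0.0779 + 0.499 = 33.18 ft²·°F·h/BTU
E = A × HDD × 24 / R = 862 × 4320 × 24 / 33.18 = 2694000 BTU
Cost = 2694000/10⁶ × 12.7 = $34.21

34.2 dollars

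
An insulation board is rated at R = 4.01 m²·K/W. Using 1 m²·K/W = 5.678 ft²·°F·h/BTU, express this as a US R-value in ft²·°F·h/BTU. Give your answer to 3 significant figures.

22.8 ft²·°F·h/BTU

R_US = 4.01 × 5.678 = 22.77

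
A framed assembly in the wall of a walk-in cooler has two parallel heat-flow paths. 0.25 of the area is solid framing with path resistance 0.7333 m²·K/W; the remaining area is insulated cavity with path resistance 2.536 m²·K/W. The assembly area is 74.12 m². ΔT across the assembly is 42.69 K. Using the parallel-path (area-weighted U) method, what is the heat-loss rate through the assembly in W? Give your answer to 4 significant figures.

U_eff = 0.75/2.536 + 0.25/0.7333 = 0.29574 + 0.34092 = 0.63667
R_eff = 1/U_eff = 1.5707 m²·K/W
Q = 74.12 × 42.69 / 1.5707 = 2014.5 W

2015 W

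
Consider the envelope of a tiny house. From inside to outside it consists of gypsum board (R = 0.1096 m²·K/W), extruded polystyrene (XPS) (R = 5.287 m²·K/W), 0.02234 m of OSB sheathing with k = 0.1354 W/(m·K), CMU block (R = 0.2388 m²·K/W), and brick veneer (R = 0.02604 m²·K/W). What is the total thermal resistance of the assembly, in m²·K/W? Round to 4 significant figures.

5.826 m²·K/W

0.02234/0.1354 = 0.16499
R_total = 0.1096 + 5.287 + 0.16499 + 0.2388 + 0.02604 = 5.8264 m²·K/W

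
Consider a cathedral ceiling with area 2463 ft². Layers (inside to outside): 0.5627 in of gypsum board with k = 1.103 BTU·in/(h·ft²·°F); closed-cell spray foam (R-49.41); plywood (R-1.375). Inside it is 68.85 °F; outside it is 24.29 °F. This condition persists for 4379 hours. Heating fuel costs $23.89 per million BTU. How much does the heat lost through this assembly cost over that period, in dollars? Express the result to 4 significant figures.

0.5627/1.103 = 0.51015
R_total = 0.51015 + 49.41 + 1.375 = 51.295 ft²·°F·h/BTU
Q = 2463 × (68.85 − 24.29) / 51.295 = 2139.6 BTU/h
E = 2139.6 × 4379 = 9369300 BTU
Cost = 9369300/10⁶ × 23.89 = $223.83

223.8 dollars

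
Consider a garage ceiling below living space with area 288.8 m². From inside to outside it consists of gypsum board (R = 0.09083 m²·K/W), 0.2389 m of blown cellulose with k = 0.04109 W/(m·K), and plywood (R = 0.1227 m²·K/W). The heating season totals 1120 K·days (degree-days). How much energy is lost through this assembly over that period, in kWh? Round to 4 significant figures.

1288 kWh

0.2389/0.04109 = 5.8141
R_total = 0.09083 + 5.8141 + 0.1227 = 6.0276 m²·K/W
E = A × HDD × 24 / R / 1000 = 288.8 × 1120 × 24 / 6.0276 / 1000 = 1287.9 kWh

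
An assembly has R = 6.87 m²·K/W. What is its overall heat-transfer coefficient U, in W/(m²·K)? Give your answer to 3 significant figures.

U = 1/R = 1/6.87 = 0.1456

0.146 W/(m²·K)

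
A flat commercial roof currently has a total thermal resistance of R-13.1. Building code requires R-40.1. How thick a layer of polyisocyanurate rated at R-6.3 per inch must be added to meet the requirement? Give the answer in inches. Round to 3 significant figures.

4.29 in

ΔR = 40.1 − 13.1 = 27 ft²·°F·h/BTU
L = ΔR / (R/in) = 27/6.3 = 4.286 in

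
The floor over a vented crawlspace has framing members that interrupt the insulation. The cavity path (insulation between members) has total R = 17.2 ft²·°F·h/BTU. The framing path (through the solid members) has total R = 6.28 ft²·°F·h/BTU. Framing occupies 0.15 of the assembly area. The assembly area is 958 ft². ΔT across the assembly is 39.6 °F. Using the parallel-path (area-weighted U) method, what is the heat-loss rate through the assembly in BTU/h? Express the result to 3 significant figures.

2780 BTU/h

U_eff = 0.85/17.2 + 0.15/6.28 = 0.04942 + 0.02389 = 0.0733
R_eff = 1/U_eff = 13.64 ft²·°F·h/BTU
Q = 958 × 39.6 / 13.64 = 2781 BTU/h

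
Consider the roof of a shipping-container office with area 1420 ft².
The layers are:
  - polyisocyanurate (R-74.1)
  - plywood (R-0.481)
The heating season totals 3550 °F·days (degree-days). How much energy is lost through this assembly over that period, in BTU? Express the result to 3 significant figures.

1620000 BTU

R_total = 74.1 + 0.481 = 74.58 ft²·°F·h/BTU
E = A × HDD × 24 / R = 1420 × 3550 × 24 / 74.58 = 1622000 BTU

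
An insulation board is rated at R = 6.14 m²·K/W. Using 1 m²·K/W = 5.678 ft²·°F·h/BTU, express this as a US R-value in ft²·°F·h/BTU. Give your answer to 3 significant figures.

34.9 ft²·°F·h/BTU

R_US = 6.14 × 5.678 = 34.86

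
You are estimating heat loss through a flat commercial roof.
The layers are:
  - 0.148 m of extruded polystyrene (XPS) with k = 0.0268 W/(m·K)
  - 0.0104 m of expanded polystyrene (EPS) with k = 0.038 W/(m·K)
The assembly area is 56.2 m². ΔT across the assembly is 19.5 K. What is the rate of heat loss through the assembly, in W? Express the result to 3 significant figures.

189 W

0.148/0.0268 = 5.522
0.0104/0.038 = 0.2737
R_total = 5.522 + 0.2737 = 5.796 m²·K/W
Q = A·ΔT/R = 56.2 × 19.5 / 5.796 = 189.1 W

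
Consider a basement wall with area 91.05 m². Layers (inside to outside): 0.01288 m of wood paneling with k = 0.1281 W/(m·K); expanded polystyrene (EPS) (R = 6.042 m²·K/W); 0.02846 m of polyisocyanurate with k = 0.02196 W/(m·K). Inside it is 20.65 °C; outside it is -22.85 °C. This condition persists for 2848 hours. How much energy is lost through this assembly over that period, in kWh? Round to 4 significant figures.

1516 kWh

0.01288/0.1281 = 0.10055
0.02846/0.02196 = 1.296
R_total = 0.10055 + 6.042 + 1.296 = 7.4385 m²·K/W
Q = 91.05 × (20.65 − (-22.85)) / 7.4385 = 532.45 W
E = 532.45 W × 2848 h / 1000 = 1516.4 kWh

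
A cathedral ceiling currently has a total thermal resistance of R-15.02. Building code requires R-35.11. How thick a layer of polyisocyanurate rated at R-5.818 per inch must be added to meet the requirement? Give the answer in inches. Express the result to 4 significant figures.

ΔR = 35.11 − 15.02 = 20.09 ft²·°F·h/BTU
L = ΔR / (R/in) = 20.09/5.818 = 3.4531 in

3.453 in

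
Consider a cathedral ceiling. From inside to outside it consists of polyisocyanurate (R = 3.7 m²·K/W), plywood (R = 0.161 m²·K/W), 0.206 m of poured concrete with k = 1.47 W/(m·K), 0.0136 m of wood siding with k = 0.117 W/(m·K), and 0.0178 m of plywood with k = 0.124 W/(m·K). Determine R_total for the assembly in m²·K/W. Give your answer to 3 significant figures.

4.26 m²·K/W

0.206/1.47 = 0.1401
0.0136/0.117 = 0.1162
0.0178/0.124 = 0.1435
R_total = 3.7 + 0.161 + 0.1401 + 0.1162 + 0.1435 = 4.261 m²·K/W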